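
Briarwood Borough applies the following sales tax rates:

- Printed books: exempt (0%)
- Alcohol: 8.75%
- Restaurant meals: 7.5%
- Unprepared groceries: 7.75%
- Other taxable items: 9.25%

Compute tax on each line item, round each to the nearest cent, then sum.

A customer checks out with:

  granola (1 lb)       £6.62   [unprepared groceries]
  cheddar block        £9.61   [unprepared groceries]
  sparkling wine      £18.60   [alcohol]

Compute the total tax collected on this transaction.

Granola (1 lb) £6.62: unprepared groceries → 7.75% → £0.51
Cheddar block £9.61: unprepared groceries → 7.75% → £0.74
Sparkling wine £18.60: alcohol → 8.75% → £1.63
Total tax = £0.51 + £0.74 + £1.63 = £2.88

£2.88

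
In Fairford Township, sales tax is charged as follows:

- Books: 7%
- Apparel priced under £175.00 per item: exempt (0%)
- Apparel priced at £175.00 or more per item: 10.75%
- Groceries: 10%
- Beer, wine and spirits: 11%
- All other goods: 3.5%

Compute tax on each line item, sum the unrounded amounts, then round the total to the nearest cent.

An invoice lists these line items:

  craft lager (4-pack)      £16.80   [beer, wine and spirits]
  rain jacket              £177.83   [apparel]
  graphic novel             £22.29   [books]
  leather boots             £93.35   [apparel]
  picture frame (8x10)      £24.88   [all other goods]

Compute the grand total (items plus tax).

£358.55

Craft lager (4-pack) £16.80: beer, wine and spirits → 11% → £1.848
Rain jacket £177.83: apparel, £175.00 or more → 10.75% → £19.116725
Graphic novel £22.29: books → 7% → £1.5603
Leather boots £93.35: apparel, under £175.00 → 0% → £0.00
Picture frame (8x10) £24.88: all other goods → 3.5% → £0.8708
Subtotal = £335.15; unrounded tax = £23.395825 → £23.40; total due = £358.55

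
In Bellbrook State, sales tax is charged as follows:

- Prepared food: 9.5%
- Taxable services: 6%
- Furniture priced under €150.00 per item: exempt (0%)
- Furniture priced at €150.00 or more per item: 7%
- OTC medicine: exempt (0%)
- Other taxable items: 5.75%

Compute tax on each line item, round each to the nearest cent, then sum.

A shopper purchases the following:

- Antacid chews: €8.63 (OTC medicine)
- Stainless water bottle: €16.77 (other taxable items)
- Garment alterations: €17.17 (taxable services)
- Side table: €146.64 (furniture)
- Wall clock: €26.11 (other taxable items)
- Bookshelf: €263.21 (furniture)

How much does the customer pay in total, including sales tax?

Antacid chews €8.63: OTC medicine → 0% → €0.00
Stainless water bottle €16.77: other taxable items → 5.75% → €0.96
Garment alterations €17.17: taxable services → 6% → €1.03
Side table €146.64: furniture, under €150.00 → 0% → €0.00
Wall clock €26.11: other taxable items → 5.75% → €1.50
Bookshelf €263.21: furniture, €150.00 or more → 7% → €18.42
Subtotal = €478.53; tax = €21.91; total due = €500.44

€500.44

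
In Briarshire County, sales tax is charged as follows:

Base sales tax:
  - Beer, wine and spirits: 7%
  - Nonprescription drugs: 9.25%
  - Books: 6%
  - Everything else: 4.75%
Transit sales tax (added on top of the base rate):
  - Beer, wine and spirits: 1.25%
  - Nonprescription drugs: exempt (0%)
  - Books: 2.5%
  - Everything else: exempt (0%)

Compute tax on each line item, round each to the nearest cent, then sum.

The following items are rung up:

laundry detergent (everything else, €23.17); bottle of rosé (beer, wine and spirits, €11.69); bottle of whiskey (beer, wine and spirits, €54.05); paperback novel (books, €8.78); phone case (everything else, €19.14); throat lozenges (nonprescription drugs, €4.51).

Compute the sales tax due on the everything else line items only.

Laundry detergent €23.17: everything else → 4.75% + 0% transit = 4.75% → €1.10
Phone case €19.14: everything else → 4.75% + 0% transit = 4.75% → €0.91
Tax on everything else = €1.10 + €0.91 = €2.01

€2.01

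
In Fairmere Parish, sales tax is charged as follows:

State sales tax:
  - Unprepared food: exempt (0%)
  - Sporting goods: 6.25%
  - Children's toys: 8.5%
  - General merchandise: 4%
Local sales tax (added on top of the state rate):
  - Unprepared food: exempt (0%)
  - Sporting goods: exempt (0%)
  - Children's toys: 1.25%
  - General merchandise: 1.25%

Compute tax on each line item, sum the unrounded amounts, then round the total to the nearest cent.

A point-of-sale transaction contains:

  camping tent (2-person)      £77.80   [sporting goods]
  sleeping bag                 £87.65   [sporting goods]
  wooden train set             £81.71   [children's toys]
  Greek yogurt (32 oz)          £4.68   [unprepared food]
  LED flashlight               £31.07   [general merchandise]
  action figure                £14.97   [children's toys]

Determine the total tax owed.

Camping tent (2-person) £77.80: sporting goods → 6.25% + 0% local = 6.25% → £4.8625
Sleeping bag £87.65: sporting goods → 6.25% + 0% local = 6.25% → £5.478125
Wooden train set £81.71: children's toys → 8.5% + 1.25% local = 9.75% → £7.966725
Greek yogurt (32 oz) £4.68: unprepared food → 0% + 0% local = 0% → £0.00
LED flashlight £31.07: general merchandise → 4% + 1.25% local = 5.25% → £1.631175
Action figure £14.97: children's toys → 8.5% + 1.25% local = 9.75% → £1.459575
Unrounded tax sum = £21.3981 → £21.40

£21.40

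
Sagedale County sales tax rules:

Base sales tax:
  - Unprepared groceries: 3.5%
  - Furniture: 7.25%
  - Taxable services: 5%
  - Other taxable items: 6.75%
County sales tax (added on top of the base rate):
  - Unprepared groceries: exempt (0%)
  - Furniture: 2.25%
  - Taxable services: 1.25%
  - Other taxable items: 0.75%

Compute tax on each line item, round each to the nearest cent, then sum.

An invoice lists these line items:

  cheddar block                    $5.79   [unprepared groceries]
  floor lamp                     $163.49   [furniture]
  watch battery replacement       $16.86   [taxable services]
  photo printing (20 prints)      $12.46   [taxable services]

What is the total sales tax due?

Cheddar block $5.79: unprepared groceries → 3.5% + 0% county = 3.5% → $0.20
Floor lamp $163.49: furniture → 7.25% + 2.25% county = 9.5% → $15.53
Watch battery replacement $16.86: taxable services → 5% + 1.25% county = 6.25% → $1.05
Photo printing (20 prints) $12.46: taxable services → 5% + 1.25% county = 6.25% → $0.78
Total tax = $0.20 + $15.53 + $1.05 + $0.78 = $17.56

$17.56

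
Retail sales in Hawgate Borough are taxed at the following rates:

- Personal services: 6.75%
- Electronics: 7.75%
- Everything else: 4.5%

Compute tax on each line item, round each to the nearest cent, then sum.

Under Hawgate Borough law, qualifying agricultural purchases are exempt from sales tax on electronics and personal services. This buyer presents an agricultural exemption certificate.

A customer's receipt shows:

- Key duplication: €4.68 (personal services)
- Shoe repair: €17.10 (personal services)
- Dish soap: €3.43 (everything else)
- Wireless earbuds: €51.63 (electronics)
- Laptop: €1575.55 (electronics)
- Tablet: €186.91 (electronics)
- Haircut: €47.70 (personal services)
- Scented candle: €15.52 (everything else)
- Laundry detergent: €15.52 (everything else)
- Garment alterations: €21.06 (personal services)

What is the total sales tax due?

Key duplication €4.68: personal services, buyer-exempt → 0% → €0.00
Shoe repair €17.10: personal services, buyer-exempt → 0% → €0.00
Dish soap €3.43: everything else → 4.5% → €0.15
Wireless earbuds €51.63: electronics, buyer-exempt → 0% → €0.00
Laptop €1575.55: electronics, buyer-exempt → 0% → €0.00
Tablet €186.91: electronics, buyer-exempt → 0% → €0.00
Haircut €47.70: personal services, buyer-exempt → 0% → €0.00
Scented candle €15.52: everything else → 4.5% → €0.70
Laundry detergent €15.52: everything else → 4.5% → €0.70
Garment alterations €21.06: personal services, buyer-exempt → 0% → €0.00
Total tax = €0.15 + €0.70 + €0.70 = €1.55

€1.55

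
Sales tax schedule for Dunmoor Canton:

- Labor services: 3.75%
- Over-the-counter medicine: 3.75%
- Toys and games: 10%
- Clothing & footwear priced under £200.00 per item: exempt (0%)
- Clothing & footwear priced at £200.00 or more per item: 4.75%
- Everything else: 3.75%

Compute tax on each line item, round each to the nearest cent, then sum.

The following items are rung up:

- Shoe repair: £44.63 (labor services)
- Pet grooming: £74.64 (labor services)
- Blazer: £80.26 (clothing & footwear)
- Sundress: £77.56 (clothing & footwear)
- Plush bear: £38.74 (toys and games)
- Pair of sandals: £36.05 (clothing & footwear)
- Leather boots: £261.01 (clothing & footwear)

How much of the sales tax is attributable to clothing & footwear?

£12.40

Blazer £80.26: clothing & footwear, under £200.00 → 0% → £0.00
Sundress £77.56: clothing & footwear, under £200.00 → 0% → £0.00
Pair of sandals £36.05: clothing & footwear, under £200.00 → 0% → £0.00
Leather boots £261.01: clothing & footwear, £200.00 or more → 4.75% → £12.40
Tax on clothing & footwear = £0.00 + £0.00 + £0.00 + £12.40 = £12.40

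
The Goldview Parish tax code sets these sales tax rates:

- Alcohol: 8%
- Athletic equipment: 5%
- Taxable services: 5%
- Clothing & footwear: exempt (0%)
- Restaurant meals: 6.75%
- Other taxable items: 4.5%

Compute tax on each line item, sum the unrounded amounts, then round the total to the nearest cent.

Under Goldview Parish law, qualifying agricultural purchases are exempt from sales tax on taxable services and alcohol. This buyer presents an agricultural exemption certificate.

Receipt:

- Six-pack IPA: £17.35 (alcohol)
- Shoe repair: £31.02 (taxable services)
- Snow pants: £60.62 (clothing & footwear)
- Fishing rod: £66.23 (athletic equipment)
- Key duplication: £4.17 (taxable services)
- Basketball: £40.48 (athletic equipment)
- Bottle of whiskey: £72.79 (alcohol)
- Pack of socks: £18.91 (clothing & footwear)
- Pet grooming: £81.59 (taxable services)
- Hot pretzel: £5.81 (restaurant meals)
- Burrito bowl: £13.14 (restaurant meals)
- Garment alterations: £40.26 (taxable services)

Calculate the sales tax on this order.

Six-pack IPA £17.35: alcohol, buyer-exempt → 0% → £0.00
Shoe repair £31.02: taxable services, buyer-exempt → 0% → £0.00
Snow pants £60.62: clothing & footwear → 0% → £0.00
Fishing rod £66.23: athletic equipment → 5% → £3.3115
Key duplication £4.17: taxable services, buyer-exempt → 0% → £0.00
Basketball £40.48: athletic equipment → 5% → £2.024
Bottle of whiskey £72.79: alcohol, buyer-exempt → 0% → £0.00
Pack of socks £18.91: clothing & footwear → 0% → £0.00
Pet grooming £81.59: taxable services, buyer-exempt → 0% → £0.00
Hot pretzel £5.81: restaurant meals → 6.75% → £0.392175
Burrito bowl £13.14: restaurant meals → 6.75% → £0.88695
Garment alterations £40.26: taxable services, buyer-exempt → 0% → £0.00
Unrounded tax sum = £6.614625 → £6.61

£6.61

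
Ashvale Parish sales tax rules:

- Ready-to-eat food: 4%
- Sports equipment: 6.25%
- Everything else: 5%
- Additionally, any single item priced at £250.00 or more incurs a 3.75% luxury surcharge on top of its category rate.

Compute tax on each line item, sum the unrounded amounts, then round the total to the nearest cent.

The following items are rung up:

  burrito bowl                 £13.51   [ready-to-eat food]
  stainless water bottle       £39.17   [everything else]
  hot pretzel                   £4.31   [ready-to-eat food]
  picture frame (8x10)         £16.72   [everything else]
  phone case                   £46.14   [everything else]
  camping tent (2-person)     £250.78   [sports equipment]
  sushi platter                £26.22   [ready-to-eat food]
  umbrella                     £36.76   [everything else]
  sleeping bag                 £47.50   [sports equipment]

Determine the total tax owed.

£36.75

Burrito bowl £13.51: ready-to-eat food → 4% → £0.5404
Stainless water bottle £39.17: everything else → 5% → £1.9585
Hot pretzel £4.31: ready-to-eat food → 4% → £0.1724
Picture frame (8x10) £16.72: everything else → 5% → £0.836
Phone case £46.14: everything else → 5% → £2.307
Camping tent (2-person) £250.78: sports equipment → 6.25% + 3.75% surcharge = 10% → £25.078
Sushi platter £26.22: ready-to-eat food → 4% → £1.0488
Umbrella £36.76: everything else → 5% → £1.838
Sleeping bag £47.50: sports equipment → 6.25% → £2.96875
Unrounded tax sum = £36.74785 → £36.75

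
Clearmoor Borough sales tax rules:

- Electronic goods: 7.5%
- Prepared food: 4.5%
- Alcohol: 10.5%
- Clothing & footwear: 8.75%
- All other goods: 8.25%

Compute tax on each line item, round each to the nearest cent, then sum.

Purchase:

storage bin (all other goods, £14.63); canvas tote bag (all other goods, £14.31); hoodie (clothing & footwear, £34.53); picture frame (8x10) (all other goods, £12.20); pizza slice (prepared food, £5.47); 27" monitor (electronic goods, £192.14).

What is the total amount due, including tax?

Storage bin £14.63: all other goods → 8.25% → £1.21
Canvas tote bag £14.31: all other goods → 8.25% → £1.18
Hoodie £34.53: clothing & footwear → 8.75% → £3.02
Picture frame (8x10) £12.20: all other goods → 8.25% → £1.01
Pizza slice £5.47: prepared food → 4.5% → £0.25
27" monitor £192.14: electronic goods → 7.5% → £14.41
Subtotal = £273.28; tax = £21.08; total due = £294.36

£294.36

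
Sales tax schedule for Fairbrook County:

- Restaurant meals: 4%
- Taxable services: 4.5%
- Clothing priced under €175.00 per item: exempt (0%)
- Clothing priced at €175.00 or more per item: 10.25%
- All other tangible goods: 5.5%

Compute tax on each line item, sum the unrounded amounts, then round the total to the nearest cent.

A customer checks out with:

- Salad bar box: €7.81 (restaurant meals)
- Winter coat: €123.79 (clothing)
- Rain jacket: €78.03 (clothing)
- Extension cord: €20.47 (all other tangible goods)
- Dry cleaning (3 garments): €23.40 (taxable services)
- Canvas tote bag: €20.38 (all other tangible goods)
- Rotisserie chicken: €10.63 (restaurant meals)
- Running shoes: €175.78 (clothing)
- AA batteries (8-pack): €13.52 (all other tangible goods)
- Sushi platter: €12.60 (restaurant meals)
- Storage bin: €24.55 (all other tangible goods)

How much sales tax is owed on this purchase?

Salad bar box €7.81: restaurant meals → 4% → €0.3124
Winter coat €123.79: clothing, under €175.00 → 0% → €0.00
Rain jacket €78.03: clothing, under €175.00 → 0% → €0.00
Extension cord €20.47: all other tangible goods → 5.5% → €1.12585
Dry cleaning (3 garments) €23.40: taxable services → 4.5% → €1.053
Canvas tote bag €20.38: all other tangible goods → 5.5% → €1.1209
Rotisserie chicken €10.63: restaurant meals → 4% → €0.4252
Running shoes €175.78: clothing, €175.00 or more → 10.25% → €18.01745
AA batteries (8-pack) €13.52: all other tangible goods → 5.5% → €0.7436
Sushi platter €12.60: restaurant meals → 4% → €0.504
Storage bin €24.55: all other tangible goods → 5.5% → €1.35025
Unrounded tax sum = €24.65265 → €24.65

€24.65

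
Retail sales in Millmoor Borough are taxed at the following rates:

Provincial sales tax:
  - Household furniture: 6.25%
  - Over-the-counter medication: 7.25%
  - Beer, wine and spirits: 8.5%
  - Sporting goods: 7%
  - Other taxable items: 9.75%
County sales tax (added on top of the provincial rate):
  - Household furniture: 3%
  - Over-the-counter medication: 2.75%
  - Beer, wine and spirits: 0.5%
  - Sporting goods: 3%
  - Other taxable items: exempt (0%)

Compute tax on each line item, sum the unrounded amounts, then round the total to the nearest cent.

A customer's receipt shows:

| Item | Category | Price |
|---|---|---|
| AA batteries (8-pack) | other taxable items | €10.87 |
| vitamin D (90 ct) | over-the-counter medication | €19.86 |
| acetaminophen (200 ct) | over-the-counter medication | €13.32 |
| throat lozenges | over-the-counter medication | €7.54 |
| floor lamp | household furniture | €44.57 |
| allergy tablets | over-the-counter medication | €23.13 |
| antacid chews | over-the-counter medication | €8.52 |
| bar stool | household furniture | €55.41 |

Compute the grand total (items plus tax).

AA batteries (8-pack) €10.87: other taxable items → 9.75% + 0% county = 9.75% → €1.059825
Vitamin D (90 ct) €19.86: over-the-counter medication → 7.25% + 2.75% county = 10% → €1.986
Acetaminophen (200 ct) €13.32: over-the-counter medication → 7.25% + 2.75% county = 10% → €1.332
Throat lozenges €7.54: over-the-counter medication → 7.25% + 2.75% county = 10% → €0.754
Floor lamp €44.57: household furniture → 6.25% + 3% county = 9.25% → €4.122725
Allergy tablets €23.13: over-the-counter medication → 7.25% + 2.75% county = 10% → €2.313
Antacid chews €8.52: over-the-counter medication → 7.25% + 2.75% county = 10% → €0.852
Bar stool €55.41: household furniture → 6.25% + 3% county = 9.25% → €5.125425
Subtotal = €183.22; unrounded tax = €17.544975 → €17.54; total due = €200.76

€200.76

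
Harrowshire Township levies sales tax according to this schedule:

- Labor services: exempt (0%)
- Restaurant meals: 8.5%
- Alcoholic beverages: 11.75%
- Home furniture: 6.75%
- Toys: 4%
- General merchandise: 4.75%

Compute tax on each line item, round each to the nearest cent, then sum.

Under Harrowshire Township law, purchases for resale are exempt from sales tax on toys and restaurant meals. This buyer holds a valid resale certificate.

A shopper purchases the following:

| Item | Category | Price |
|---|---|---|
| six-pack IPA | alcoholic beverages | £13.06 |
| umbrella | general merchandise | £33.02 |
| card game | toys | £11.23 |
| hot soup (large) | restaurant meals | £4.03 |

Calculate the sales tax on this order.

£3.10

Six-pack IPA £13.06: alcoholic beverages → 11.75% → £1.53
Umbrella £33.02: general merchandise → 4.75% → £1.57
Card game £11.23: toys, buyer-exempt → 0% → £0.00
Hot soup (large) £4.03: restaurant meals, buyer-exempt → 0% → £0.00
Total tax = £1.53 + £1.57 = £3.10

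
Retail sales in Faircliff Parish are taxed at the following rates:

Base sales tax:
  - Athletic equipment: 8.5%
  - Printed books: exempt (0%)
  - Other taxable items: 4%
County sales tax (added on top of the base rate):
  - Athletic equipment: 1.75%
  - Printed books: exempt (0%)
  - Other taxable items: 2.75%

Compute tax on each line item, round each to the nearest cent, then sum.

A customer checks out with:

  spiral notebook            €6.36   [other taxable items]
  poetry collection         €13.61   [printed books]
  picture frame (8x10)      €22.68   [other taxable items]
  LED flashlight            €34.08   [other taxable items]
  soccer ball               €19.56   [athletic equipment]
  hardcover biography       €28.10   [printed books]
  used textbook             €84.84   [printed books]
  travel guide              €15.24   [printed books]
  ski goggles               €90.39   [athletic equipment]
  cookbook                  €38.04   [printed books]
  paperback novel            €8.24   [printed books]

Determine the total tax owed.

€15.52

Spiral notebook €6.36: other taxable items → 4% + 2.75% county = 6.75% → €0.43
Poetry collection €13.61: printed books → 0% + 0% county = 0% → €0.00
Picture frame (8x10) €22.68: other taxable items → 4% + 2.75% county = 6.75% → €1.53
LED flashlight €34.08: other taxable items → 4% + 2.75% county = 6.75% → €2.30
Soccer ball €19.56: athletic equipment → 8.5% + 1.75% county = 10.25% → €2.00
Hardcover biography €28.10: printed books → 0% + 0% county = 0% → €0.00
Used textbook €84.84: printed books → 0% + 0% county = 0% → €0.00
Travel guide €15.24: printed books → 0% + 0% county = 0% → €0.00
Ski goggles €90.39: athletic equipment → 8.5% + 1.75% county = 10.25% → €9.26
Cookbook €38.04: printed books → 0% + 0% county = 0% → €0.00
Paperback novel €8.24: printed books → 0% + 0% county = 0% → €0.00
Total tax = €0.43 + €1.53 + €2.30 + €2.00 + €9.26 = €15.52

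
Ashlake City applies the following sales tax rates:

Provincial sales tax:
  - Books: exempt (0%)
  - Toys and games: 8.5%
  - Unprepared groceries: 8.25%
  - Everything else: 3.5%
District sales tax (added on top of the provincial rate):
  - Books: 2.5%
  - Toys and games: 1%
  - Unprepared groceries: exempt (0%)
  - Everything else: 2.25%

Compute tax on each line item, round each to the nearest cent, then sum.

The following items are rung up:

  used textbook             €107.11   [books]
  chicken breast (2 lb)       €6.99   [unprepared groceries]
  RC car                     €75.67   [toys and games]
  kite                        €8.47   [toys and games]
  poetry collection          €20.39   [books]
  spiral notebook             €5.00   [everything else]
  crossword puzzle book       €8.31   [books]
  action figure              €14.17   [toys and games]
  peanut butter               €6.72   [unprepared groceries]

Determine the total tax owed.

Used textbook €107.11: books → 0% + 2.5% district = 2.5% → €2.68
Chicken breast (2 lb) €6.99: unprepared groceries → 8.25% + 0% district = 8.25% → €0.58
RC car €75.67: toys and games → 8.5% + 1% district = 9.5% → €7.19
Kite €8.47: toys and games → 8.5% + 1% district = 9.5% → €0.80
Poetry collection €20.39: books → 0% + 2.5% district = 2.5% → €0.51
Spiral notebook €5.00: everything else → 3.5% + 2.25% district = 5.75% → €0.29
Crossword puzzle book €8.31: books → 0% + 2.5% district = 2.5% → €0.21
Action figure €14.17: toys and games → 8.5% + 1% district = 9.5% → €1.35
Peanut butter €6.72: unprepared groceries → 8.25% + 0% district = 8.25% → €0.55
Total tax = €2.68 + €0.58 + €7.19 + €0.80 + €0.51 + €0.29 + €0.21 + €1.35 + €0.55 = €14.16

€14.16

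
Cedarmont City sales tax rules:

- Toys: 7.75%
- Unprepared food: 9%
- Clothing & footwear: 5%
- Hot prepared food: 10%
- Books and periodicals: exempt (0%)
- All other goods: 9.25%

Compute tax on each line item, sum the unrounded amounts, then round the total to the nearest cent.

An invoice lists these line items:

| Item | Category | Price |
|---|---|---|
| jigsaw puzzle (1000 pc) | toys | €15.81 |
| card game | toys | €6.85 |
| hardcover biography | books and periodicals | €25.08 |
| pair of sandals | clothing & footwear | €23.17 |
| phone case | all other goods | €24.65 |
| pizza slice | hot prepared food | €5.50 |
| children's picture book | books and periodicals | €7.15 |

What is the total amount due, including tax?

€113.95

Jigsaw puzzle (1000 pc) €15.81: toys → 7.75% → €1.225275
Card game €6.85: toys → 7.75% → €0.530875
Hardcover biography €25.08: books and periodicals → 0% → €0.00
Pair of sandals €23.17: clothing & footwear → 5% → €1.1585
Phone case €24.65: all other goods → 9.25% → €2.280125
Pizza slice €5.50: hot prepared food → 10% → €0.55
Children's picture book €7.15: books and periodicals → 0% → €0.00
Subtotal = €108.21; unrounded tax = €5.744775 → €5.74; total due = €113.95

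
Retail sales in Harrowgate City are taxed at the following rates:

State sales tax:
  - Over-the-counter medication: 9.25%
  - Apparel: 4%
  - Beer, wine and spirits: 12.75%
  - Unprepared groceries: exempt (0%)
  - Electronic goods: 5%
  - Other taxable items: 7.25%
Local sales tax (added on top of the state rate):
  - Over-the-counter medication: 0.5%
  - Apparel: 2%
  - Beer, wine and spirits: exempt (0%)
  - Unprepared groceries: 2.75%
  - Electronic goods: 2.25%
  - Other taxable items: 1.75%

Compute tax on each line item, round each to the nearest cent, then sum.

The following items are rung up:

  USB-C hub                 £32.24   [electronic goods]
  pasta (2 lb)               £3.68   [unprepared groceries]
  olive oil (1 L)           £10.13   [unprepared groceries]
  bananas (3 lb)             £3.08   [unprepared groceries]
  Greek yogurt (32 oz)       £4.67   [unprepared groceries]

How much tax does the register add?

USB-C hub £32.24: electronic goods → 5% + 2.25% local = 7.25% → £2.34
Pasta (2 lb) £3.68: unprepared groceries → 0% + 2.75% local = 2.75% → £0.10
Olive oil (1 L) £10.13: unprepared groceries → 0% + 2.75% local = 2.75% → £0.28
Bananas (3 lb) £3.08: unprepared groceries → 0% + 2.75% local = 2.75% → £0.08
Greek yogurt (32 oz) £4.67: unprepared groceries → 0% + 2.75% local = 2.75% → £0.13
Total tax = £2.34 + £0.10 + £0.28 + £0.08 + £0.13 = £2.93

£2.93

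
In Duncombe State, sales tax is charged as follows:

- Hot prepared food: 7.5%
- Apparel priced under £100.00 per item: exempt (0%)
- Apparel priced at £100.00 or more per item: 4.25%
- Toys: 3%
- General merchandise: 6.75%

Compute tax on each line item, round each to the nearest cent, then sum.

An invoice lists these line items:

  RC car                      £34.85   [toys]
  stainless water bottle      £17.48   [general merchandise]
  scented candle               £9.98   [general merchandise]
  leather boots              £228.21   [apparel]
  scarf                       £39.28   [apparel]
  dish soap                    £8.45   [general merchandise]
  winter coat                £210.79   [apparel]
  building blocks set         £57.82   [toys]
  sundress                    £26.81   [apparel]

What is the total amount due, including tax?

£657.53

RC car £34.85: toys → 3% → £1.05
Stainless water bottle £17.48: general merchandise → 6.75% → £1.18
Scented candle £9.98: general merchandise → 6.75% → £0.67
Leather boots £228.21: apparel, £100.00 or more → 4.25% → £9.70
Scarf £39.28: apparel, under £100.00 → 0% → £0.00
Dish soap £8.45: general merchandise → 6.75% → £0.57
Winter coat £210.79: apparel, £100.00 or more → 4.25% → £8.96
Building blocks set £57.82: toys → 3% → £1.73
Sundress £26.81: apparel, under £100.00 → 0% → £0.00
Subtotal = £633.67; tax = £23.86; total due = £657.53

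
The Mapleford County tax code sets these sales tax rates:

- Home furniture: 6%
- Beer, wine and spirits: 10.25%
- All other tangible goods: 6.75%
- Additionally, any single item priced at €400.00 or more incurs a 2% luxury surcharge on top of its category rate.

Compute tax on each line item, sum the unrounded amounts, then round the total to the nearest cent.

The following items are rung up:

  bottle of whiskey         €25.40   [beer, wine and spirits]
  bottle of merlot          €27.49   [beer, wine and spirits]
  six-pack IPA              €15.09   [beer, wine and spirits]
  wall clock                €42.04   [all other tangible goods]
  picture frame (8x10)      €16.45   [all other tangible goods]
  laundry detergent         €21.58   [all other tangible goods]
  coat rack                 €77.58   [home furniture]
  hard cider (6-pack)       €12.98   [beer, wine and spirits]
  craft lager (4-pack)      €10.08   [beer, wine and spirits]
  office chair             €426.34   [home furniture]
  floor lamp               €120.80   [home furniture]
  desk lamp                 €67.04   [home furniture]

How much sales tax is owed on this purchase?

Bottle of whiskey €25.40: beer, wine and spirits → 10.25% → €2.6035
Bottle of merlot €27.49: beer, wine and spirits → 10.25% → €2.817725
Six-pack IPA €15.09: beer, wine and spirits → 10.25% → €1.546725
Wall clock €42.04: all other tangible goods → 6.75% → €2.8377
Picture frame (8x10) €16.45: all other tangible goods → 6.75% → €1.110375
Laundry detergent €21.58: all other tangible goods → 6.75% → €1.45665
Coat rack €77.58: home furniture → 6% → €4.6548
Hard cider (6-pack) €12.98: beer, wine and spirits → 10.25% → €1.33045
Craft lager (4-pack) €10.08: beer, wine and spirits → 10.25% → €1.0332
Office chair €426.34: home furniture → 6% + 2% surcharge = 8% → €34.1072
Floor lamp €120.80: home furniture → 6% → €7.248
Desk lamp €67.04: home furniture → 6% → €4.0224
Unrounded tax sum = €64.768725 → €64.77

€64.77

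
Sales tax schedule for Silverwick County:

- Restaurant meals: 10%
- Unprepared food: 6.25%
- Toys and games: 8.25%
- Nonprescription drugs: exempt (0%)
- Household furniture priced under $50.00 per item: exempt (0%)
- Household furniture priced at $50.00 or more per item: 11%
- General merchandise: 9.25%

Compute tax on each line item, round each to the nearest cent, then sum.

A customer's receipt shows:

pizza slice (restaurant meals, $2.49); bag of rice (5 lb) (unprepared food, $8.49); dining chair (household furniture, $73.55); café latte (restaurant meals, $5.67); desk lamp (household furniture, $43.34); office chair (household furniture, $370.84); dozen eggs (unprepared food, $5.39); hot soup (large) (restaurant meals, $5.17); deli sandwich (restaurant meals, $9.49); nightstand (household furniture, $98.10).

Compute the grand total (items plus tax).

Pizza slice $2.49: restaurant meals → 10% → $0.25
Bag of rice (5 lb) $8.49: unprepared food → 6.25% → $0.53
Dining chair $73.55: household furniture, $50.00 or more → 11% → $8.09
Café latte $5.67: restaurant meals → 10% → $0.57
Desk lamp $43.34: household furniture, under $50.00 → 0% → $0.00
Office chair $370.84: household furniture, $50.00 or more → 11% → $40.79
Dozen eggs $5.39: unprepared food → 6.25% → $0.34
Hot soup (large) $5.17: restaurant meals → 10% → $0.52
Deli sandwich $9.49: restaurant meals → 10% → $0.95
Nightstand $98.10: household furniture, $50.00 or more → 11% → $10.79
Subtotal = $622.53; tax = $62.83; total due = $685.36

$685.36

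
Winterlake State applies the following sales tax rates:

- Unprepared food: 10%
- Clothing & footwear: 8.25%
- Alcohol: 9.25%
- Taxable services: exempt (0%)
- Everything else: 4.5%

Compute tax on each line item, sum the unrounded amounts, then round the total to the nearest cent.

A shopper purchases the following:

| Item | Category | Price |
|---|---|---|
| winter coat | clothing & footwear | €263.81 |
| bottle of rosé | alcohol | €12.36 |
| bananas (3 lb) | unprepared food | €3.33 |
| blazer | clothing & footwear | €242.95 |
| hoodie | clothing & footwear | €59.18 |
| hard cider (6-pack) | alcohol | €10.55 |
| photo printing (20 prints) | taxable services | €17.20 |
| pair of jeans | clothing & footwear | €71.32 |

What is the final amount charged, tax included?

Winter coat €263.81: clothing & footwear → 8.25% → €21.764325
Bottle of rosé €12.36: alcohol → 9.25% → €1.1433
Bananas (3 lb) €3.33: unprepared food → 10% → €0.333
Blazer €242.95: clothing & footwear → 8.25% → €20.043375
Hoodie €59.18: clothing & footwear → 8.25% → €4.88235
Hard cider (6-pack) €10.55: alcohol → 9.25% → €0.975875
Photo printing (20 prints) €17.20: taxable services → 0% → €0.00
Pair of jeans €71.32: clothing & footwear → 8.25% → €5.8839
Subtotal = €680.70; unrounded tax = €55.026125 → €55.03; total due = €735.73

€735.73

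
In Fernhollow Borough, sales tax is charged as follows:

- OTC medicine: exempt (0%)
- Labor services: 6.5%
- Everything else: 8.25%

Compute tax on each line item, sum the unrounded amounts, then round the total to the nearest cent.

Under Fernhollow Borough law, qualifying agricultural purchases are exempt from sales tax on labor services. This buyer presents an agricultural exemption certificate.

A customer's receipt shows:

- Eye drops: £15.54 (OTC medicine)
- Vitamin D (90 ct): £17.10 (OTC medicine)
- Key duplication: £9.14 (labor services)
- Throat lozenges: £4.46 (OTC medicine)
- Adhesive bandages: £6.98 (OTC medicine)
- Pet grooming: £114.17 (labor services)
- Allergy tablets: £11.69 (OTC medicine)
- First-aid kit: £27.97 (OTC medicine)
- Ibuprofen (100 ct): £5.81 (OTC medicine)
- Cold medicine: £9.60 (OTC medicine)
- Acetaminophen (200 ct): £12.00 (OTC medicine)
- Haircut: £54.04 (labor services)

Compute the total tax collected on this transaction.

Eye drops £15.54: OTC medicine → 0% → £0.00
Vitamin D (90 ct) £17.10: OTC medicine → 0% → £0.00
Key duplication £9.14: labor services, buyer-exempt → 0% → £0.00
Throat lozenges £4.46: OTC medicine → 0% → £0.00
Adhesive bandages £6.98: OTC medicine → 0% → £0.00
Pet grooming £114.17: labor services, buyer-exempt → 0% → £0.00
Allergy tablets £11.69: OTC medicine → 0% → £0.00
First-aid kit £27.97: OTC medicine → 0% → £0.00
Ibuprofen (100 ct) £5.81: OTC medicine → 0% → £0.00
Cold medicine £9.60: OTC medicine → 0% → £0.00
Acetaminophen (200 ct) £12.00: OTC medicine → 0% → £0.00
Haircut £54.04: labor services, buyer-exempt → 0% → £0.00
Unrounded tax sum = £0.00 → £0.00

£0.00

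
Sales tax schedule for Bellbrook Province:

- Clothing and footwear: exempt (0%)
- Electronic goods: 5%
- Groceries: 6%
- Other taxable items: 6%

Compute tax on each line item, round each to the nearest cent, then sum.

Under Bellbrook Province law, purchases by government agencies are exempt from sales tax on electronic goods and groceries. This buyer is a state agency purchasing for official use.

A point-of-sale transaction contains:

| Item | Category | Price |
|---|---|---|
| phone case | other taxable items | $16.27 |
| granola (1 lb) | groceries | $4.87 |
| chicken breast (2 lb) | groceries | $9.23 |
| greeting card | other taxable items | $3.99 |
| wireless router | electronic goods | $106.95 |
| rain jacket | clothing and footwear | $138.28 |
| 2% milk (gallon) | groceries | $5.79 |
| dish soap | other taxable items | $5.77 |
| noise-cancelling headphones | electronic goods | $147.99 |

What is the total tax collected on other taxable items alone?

Phone case $16.27: other taxable items → 6% → $0.98
Greeting card $3.99: other taxable items → 6% → $0.24
Dish soap $5.77: other taxable items → 6% → $0.35
Tax on other taxable items = $0.98 + $0.24 + $0.35 = $1.57

$1.57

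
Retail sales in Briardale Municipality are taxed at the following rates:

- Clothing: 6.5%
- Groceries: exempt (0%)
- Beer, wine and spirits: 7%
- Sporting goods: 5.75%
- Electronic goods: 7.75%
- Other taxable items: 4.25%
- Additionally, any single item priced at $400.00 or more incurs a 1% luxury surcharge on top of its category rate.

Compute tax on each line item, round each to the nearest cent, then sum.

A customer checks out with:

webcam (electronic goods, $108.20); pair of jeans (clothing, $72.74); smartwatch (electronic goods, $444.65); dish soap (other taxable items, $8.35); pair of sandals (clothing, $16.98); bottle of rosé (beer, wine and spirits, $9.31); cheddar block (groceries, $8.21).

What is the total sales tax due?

$54.13

Webcam $108.20: electronic goods → 7.75% → $8.39
Pair of jeans $72.74: clothing → 6.5% → $4.73
Smartwatch $444.65: electronic goods → 7.75% + 1% surcharge = 8.75% → $38.91
Dish soap $8.35: other taxable items → 4.25% → $0.35
Pair of sandals $16.98: clothing → 6.5% → $1.10
Bottle of rosé $9.31: beer, wine and spirits → 7% → $0.65
Cheddar block $8.21: groceries → 0% → $0.00
Total tax = $8.39 + $4.73 + $38.91 + $0.35 + $1.10 + $0.65 = $54.13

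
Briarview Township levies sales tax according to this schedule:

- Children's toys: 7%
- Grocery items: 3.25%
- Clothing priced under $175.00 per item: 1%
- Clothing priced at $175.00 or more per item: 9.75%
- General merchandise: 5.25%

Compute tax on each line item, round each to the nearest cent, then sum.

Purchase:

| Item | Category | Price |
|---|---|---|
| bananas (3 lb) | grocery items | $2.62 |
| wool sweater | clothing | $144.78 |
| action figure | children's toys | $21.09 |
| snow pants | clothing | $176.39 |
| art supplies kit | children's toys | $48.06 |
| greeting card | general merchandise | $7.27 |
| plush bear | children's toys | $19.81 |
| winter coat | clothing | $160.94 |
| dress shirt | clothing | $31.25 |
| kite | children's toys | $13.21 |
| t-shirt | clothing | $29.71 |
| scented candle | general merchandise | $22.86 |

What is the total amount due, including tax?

Bananas (3 lb) $2.62: grocery items → 3.25% → $0.09
Wool sweater $144.78: clothing, under $175.00 → 1% → $1.45
Action figure $21.09: children's toys → 7% → $1.48
Snow pants $176.39: clothing, $175.00 or more → 9.75% → $17.20
Art supplies kit $48.06: children's toys → 7% → $3.36
Greeting card $7.27: general merchandise → 5.25% → $0.38
Plush bear $19.81: children's toys → 7% → $1.39
Winter coat $160.94: clothing, under $175.00 → 1% → $1.61
Dress shirt $31.25: clothing, under $175.00 → 1% → $0.31
Kite $13.21: children's toys → 7% → $0.92
T-shirt $29.71: clothing, under $175.00 → 1% → $0.30
Scented candle $22.86: general merchandise → 5.25% → $1.20
Subtotal = $677.99; tax = $29.69; total due = $707.68

$707.68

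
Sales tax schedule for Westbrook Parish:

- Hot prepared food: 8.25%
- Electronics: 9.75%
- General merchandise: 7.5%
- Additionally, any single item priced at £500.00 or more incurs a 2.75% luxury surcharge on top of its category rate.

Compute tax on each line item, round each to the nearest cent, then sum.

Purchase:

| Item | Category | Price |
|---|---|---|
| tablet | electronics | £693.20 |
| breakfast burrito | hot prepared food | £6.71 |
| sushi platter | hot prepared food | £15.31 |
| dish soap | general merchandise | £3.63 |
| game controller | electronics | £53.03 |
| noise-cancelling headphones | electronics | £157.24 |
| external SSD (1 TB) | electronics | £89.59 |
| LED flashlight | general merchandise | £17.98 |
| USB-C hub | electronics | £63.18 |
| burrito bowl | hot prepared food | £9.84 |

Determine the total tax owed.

Tablet £693.20: electronics → 9.75% + 2.75% surcharge = 12.5% → £86.65
Breakfast burrito £6.71: hot prepared food → 8.25% → £0.55
Sushi platter £15.31: hot prepared food → 8.25% → £1.26
Dish soap £3.63: general merchandise → 7.5% → £0.27
Game controller £53.03: electronics → 9.75% → £5.17
Noise-cancelling headphones £157.24: electronics → 9.75% → £15.33
External SSD (1 TB) £89.59: electronics → 9.75% → £8.74
LED flashlight £17.98: general merchandise → 7.5% → £1.35
USB-C hub £63.18: electronics → 9.75% → £6.16
Burrito bowl £9.84: hot prepared food → 8.25% → £0.81
Total tax = £86.65 + £0.55 + £1.26 + £0.27 + £5.17 + £15.33 + £8.74 + £1.35 + £6.16 + £0.81 = £126.29

£126.29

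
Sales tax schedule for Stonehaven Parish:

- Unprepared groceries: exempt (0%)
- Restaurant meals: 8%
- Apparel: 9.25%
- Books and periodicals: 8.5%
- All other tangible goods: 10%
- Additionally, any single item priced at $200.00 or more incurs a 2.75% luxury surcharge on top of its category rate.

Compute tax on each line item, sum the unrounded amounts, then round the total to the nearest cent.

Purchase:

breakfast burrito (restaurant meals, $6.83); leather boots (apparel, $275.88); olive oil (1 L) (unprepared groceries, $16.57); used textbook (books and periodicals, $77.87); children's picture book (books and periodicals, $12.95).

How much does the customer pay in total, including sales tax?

Breakfast burrito $6.83: restaurant meals → 8% → $0.5464
Leather boots $275.88: apparel → 9.25% + 2.75% surcharge = 12% → $33.1056
Olive oil (1 L) $16.57: unprepared groceries → 0% → $0.00
Used textbook $77.87: books and periodicals → 8.5% → $6.61895
Children's picture book $12.95: books and periodicals → 8.5% → $1.10075
Subtotal = $390.10; unrounded tax = $41.3717 → $41.37; total due = $431.47

$431.47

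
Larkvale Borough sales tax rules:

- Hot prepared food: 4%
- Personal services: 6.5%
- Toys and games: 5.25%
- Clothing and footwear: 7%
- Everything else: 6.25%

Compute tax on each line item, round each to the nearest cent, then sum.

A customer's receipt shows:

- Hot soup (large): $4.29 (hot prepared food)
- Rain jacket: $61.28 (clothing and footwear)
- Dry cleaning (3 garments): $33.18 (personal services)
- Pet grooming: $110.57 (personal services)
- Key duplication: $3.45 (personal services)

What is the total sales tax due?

Hot soup (large) $4.29: hot prepared food → 4% → $0.17
Rain jacket $61.28: clothing and footwear → 7% → $4.29
Dry cleaning (3 garments) $33.18: personal services → 6.5% → $2.16
Pet grooming $110.57: personal services → 6.5% → $7.19
Key duplication $3.45: personal services → 6.5% → $0.22
Total tax = $0.17 + $4.29 + $2.16 + $7.19 + $0.22 = $14.03

$14.03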